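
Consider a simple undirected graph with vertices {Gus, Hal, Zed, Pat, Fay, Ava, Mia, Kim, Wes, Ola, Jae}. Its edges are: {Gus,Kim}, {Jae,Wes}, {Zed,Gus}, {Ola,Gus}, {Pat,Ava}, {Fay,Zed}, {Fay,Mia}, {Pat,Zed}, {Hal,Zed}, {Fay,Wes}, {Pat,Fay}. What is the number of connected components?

1

Component: {Gus, Hal, Zed, Pat, Fay, Ava, Mia, Kim, Wes, Ola, Jae}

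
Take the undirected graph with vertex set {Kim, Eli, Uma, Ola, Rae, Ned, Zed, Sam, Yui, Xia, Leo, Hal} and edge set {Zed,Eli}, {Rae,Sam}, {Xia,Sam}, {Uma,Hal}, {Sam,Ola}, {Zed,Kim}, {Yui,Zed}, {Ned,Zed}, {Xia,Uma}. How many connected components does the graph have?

Component: {Leo}
Component: {Kim, Eli, Ned, Zed, Yui}
Component: {Uma, Ola, Rae, Sam, Xia, Hal}

3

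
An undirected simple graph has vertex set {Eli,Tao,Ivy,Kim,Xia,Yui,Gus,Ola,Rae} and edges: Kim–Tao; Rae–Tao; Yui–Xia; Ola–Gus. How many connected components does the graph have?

Component: {Eli}
Component: {Ivy}
Component: {Xia, Yui}
Component: {Gus, Ola}
Component: {Tao, Kim, Rae}

5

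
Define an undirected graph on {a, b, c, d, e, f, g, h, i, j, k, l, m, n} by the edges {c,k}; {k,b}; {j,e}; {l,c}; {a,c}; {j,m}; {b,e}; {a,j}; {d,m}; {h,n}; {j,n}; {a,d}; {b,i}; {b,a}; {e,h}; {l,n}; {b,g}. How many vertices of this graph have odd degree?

6

Degrees: a:4, b:5, c:3, d:2, e:3, f:0, g:1, h:2, i:1, j:4, k:2, l:2, m:2, n:3
Odd-degree vertices: b, c, e, g, i, n.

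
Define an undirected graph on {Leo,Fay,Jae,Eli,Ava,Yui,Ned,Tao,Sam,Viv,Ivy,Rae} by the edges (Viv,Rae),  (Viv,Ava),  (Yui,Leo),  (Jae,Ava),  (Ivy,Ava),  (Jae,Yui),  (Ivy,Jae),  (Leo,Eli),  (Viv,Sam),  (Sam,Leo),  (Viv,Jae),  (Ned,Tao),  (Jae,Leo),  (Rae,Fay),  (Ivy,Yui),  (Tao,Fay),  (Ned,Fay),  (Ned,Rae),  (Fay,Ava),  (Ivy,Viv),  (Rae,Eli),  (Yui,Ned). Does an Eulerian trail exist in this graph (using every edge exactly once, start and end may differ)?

Yes

Degrees: Leo:4, Fay:4, Jae:5, Eli:2, Ava:4, Yui:4, Ned:4, Tao:2, Sam:2, Viv:5, Ivy:4, Rae:4
Odd-degree vertices: Jae, Viv (2 total).
With 2 odd-degree vertices and all edges in one connected piece, an Eulerian trail exists (from Jae to Viv).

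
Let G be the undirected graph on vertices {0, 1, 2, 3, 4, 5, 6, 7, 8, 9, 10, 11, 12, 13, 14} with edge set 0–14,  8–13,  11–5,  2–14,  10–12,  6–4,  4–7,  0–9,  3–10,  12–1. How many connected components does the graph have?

Component: {5, 11}
Component: {8, 13}
Component: {4, 6, 7}
Component: {0, 2, 9, 14}
Component: {1, 3, 10, 12}

5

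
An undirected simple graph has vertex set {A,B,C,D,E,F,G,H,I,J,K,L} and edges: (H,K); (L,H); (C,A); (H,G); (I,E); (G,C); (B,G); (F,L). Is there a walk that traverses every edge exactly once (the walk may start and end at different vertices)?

Degrees: A:1, B:1, C:2, D:0, E:1, F:1, G:3, H:3, I:1, J:0, K:1, L:2
Odd-degree vertices: A, B, E, F, G, H, I, K (8 total).
With 8 odd-degree vertices (more than two), no single trail can use every edge.

No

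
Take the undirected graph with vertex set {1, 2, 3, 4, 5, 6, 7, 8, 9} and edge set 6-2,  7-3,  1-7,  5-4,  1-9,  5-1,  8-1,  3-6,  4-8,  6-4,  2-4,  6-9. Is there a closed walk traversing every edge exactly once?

Yes

Degrees: 1:4, 2:2, 3:2, 4:4, 5:2, 6:4, 7:2, 8:2, 9:2
All degrees are even and the non-isolated vertices are connected — an Eulerian circuit exists.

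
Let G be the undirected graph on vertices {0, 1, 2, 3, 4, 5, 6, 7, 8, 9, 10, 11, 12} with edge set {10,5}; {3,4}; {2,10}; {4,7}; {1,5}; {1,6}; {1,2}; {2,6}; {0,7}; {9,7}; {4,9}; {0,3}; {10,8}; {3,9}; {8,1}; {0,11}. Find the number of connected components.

3

Component: {12}
Component: {0, 3, 4, 7, 9, 11}
Component: {1, 2, 5, 6, 8, 10}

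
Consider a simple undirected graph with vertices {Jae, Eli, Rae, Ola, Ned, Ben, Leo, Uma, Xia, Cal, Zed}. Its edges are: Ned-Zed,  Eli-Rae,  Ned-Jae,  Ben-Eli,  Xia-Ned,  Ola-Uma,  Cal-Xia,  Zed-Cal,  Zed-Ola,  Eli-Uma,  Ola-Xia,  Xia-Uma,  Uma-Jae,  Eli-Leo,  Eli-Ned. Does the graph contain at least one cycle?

The graph has 11 vertices, 15 edges, and 1 connected component.
Since 15 > 11 - 1, a cycle must exist; for instance Uma-Xia-Cal-Zed-Ola-Uma.

Yes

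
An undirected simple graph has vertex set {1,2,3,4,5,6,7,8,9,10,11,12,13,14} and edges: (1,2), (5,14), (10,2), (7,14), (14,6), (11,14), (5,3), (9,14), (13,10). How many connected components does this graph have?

Component: {4}
Component: {8}
Component: {12}
Component: {1, 2, 10, 13}
Component: {3, 5, 6, 7, 9, 11, 14}

5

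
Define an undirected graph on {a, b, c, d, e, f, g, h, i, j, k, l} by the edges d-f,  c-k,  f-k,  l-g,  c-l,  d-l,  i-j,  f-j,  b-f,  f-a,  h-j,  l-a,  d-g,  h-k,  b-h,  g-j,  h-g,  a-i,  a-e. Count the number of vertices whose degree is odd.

Degrees: a:4, b:2, c:2, d:3, e:1, f:5, g:4, h:4, i:2, j:4, k:3, l:4
Odd-degree vertices: d, e, f, k.

4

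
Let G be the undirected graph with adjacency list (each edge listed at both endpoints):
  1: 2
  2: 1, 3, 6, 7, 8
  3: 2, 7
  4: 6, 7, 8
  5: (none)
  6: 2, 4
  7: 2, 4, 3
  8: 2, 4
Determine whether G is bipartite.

No

2-3-7-2 is an odd cycle (length 3), and a bipartite graph can contain only even cycles.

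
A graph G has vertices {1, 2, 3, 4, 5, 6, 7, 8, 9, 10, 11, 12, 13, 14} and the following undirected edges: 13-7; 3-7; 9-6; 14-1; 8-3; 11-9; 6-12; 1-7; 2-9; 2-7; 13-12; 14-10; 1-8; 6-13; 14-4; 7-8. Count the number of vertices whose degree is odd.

Degrees: 1:3, 2:2, 3:2, 4:1, 5:0, 6:3, 7:5, 8:3, 9:3, 10:1, 11:1, 12:2, 13:3, 14:3
Odd-degree vertices: 1, 4, 6, 7, 8, 9, 10, 11, 13, 14.

10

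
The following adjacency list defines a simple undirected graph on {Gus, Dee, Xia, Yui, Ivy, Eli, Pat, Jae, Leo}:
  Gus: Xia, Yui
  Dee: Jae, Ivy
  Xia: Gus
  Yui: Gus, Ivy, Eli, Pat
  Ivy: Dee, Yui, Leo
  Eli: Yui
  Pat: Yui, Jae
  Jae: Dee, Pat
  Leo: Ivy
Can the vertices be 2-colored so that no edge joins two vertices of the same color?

The cycle Dee-Jae-Pat-Yui-Ivy-Dee has length 5, which is odd, so the graph is not bipartite.

No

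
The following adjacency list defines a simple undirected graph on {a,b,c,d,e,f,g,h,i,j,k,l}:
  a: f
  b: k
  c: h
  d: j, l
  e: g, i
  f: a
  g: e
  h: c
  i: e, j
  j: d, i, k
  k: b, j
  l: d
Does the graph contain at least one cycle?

No

|V| = 12, |E| = 9, number of components = 3.
A forest on 12 vertices with 3 components has exactly 9 edges, which matches — so no cycle.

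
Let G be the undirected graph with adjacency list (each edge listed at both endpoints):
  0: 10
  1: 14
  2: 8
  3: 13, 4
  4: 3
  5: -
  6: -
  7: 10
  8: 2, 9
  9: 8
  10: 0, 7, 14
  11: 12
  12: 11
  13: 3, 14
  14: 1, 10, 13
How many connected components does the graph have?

5

Component: {5}
Component: {6}
Component: {11, 12}
Component: {2, 8, 9}
Component: {0, 1, 3, 4, 7, 10, 13, 14}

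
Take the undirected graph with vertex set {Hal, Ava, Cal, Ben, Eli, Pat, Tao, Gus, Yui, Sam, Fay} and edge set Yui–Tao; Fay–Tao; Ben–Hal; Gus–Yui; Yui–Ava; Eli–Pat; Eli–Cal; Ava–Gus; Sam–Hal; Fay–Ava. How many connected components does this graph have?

3

Component: {Hal, Ben, Sam}
Component: {Cal, Eli, Pat}
Component: {Ava, Tao, Gus, Yui, Fay}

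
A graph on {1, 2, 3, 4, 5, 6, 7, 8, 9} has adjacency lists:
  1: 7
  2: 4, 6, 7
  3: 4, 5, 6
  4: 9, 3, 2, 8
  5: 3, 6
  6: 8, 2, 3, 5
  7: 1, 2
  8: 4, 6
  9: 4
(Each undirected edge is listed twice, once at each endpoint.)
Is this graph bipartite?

3-5-6-3 is an odd cycle (length 3), and a bipartite graph can contain only even cycles.

No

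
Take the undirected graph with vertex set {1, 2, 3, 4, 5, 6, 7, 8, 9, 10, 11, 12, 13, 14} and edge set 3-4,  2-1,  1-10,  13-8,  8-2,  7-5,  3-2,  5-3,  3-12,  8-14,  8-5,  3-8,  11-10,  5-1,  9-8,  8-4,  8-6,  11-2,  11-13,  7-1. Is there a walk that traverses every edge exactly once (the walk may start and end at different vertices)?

No

Degrees: 1:4, 2:4, 3:5, 4:2, 5:4, 6:1, 7:2, 8:8, 9:1, 10:2, 11:3, 12:1, 13:2, 14:1
Odd-degree vertices: 3, 6, 9, 11, 12, 14 (6 total).
With 6 odd-degree vertices (more than two), no single trail can use every edge.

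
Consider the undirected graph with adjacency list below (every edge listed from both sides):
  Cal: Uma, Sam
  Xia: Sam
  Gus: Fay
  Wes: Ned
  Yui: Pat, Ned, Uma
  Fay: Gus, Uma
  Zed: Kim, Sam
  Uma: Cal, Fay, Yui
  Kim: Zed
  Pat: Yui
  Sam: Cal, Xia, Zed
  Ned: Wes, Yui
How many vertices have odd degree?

8

Degrees: Cal:2, Xia:1, Gus:1, Wes:1, Yui:3, Fay:2, Zed:2, Uma:3, Kim:1, Pat:1, Sam:3, Ned:2
Odd-degree vertices: Xia, Gus, Wes, Yui, Uma, Kim, Pat, Sam.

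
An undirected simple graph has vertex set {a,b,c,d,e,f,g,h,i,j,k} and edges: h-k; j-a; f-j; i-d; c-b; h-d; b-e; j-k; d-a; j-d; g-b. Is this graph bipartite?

j-a-d-j is an odd cycle (length 3), and a bipartite graph can contain only even cycles.

No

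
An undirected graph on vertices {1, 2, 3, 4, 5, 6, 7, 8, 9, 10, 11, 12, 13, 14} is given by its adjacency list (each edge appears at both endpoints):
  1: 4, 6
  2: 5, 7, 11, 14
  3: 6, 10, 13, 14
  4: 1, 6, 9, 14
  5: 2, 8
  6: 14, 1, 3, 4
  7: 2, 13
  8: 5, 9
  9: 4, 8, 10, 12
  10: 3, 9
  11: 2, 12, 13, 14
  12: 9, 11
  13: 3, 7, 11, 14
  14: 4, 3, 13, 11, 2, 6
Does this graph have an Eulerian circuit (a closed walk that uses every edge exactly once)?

Yes

Degrees: 1:2, 2:4, 3:4, 4:4, 5:2, 6:4, 7:2, 8:2, 9:4, 10:2, 11:4, 12:2, 13:4, 14:6
All degrees are even and the non-isolated vertices are connected — an Eulerian circuit exists.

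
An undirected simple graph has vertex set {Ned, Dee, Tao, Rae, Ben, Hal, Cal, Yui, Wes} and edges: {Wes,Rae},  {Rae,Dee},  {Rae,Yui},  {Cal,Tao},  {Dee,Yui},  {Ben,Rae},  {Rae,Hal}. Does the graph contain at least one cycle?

Yes

|V| = 9, |E| = 7, number of components = 3.
Since 7 > 9 - 3, a cycle must exist; for instance Dee-Rae-Yui-Dee.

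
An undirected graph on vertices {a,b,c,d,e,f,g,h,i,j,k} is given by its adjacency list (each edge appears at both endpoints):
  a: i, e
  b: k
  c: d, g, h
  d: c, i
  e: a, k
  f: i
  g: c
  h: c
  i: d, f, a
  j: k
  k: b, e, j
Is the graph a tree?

|V| = 11, |E| = 10.
It is connected with exactly 10 edges, hence acyclic — it is a tree.

Yes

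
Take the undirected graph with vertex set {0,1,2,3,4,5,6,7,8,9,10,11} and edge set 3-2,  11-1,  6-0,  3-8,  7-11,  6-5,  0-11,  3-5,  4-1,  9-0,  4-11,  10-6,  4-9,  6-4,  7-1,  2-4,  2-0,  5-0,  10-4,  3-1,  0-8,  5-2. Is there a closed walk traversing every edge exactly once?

Degrees: 0:6, 1:4, 2:4, 3:4, 4:6, 5:4, 6:4, 7:2, 8:2, 9:2, 10:2, 11:4
Every vertex has even degree and the edges form a single connected piece, so an Eulerian circuit exists.

Yes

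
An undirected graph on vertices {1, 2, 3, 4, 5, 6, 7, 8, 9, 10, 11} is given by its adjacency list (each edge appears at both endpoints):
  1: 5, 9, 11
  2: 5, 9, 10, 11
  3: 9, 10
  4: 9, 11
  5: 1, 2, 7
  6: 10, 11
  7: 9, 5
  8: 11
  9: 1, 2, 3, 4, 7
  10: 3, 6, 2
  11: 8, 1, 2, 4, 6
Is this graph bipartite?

Partition the vertices as {5, 9, 10, 11} vs {1, 2, 3, 4, 6, 7, 8}. Each listed edge has one endpoint in each part, so the graph is bipartite.

Yes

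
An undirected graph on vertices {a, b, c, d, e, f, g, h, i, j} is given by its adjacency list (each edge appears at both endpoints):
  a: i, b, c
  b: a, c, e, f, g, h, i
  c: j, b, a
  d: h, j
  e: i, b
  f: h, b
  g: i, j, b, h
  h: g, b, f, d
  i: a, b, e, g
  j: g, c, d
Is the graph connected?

A breadth-first search from a visits a, c, i, b, j, g, e, h, f, d — all 10 vertices — so the graph is connected.

Yes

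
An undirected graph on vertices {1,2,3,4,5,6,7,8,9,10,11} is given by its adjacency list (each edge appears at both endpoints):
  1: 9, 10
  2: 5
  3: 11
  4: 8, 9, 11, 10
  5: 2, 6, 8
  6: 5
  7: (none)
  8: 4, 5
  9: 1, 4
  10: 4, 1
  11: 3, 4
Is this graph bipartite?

Color {2, 6, 7, 8, 9, 10, 11} black and {1, 3, 4, 5} white. No edge joins two same-colored vertices, so the graph is bipartite.

Yes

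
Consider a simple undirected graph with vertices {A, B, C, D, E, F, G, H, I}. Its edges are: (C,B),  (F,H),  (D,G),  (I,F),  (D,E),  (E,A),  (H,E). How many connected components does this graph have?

2

Component: {B, C}
Component: {A, D, E, F, G, H, I}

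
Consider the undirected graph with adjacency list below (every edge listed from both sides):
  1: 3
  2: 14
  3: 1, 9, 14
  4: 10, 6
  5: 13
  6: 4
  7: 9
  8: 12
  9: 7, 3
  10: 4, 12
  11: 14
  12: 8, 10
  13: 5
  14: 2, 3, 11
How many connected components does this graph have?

3

Component: {5, 13}
Component: {4, 6, 8, 10, 12}
Component: {1, 2, 3, 7, 9, 11, 14}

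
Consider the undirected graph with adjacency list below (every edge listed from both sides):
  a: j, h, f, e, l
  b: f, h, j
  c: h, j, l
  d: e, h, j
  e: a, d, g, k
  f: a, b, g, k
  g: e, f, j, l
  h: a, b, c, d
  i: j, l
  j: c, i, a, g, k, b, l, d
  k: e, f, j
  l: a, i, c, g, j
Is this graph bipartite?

i-j-l-i is an odd cycle (length 3), and a bipartite graph can contain only even cycles.

No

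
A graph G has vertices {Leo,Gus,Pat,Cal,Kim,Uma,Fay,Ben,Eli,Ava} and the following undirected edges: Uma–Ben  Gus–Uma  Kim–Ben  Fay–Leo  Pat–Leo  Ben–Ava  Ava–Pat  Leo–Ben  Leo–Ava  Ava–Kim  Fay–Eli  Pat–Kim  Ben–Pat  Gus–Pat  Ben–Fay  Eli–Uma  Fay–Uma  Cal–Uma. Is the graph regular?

Degrees: Leo:4, Gus:2, Pat:5, Cal:1, Kim:3, Uma:5, Fay:4, Ben:6, Eli:2, Ava:4
Vertex Cal has degree 1 while Ben has degree 6, so the graph is not regular.

No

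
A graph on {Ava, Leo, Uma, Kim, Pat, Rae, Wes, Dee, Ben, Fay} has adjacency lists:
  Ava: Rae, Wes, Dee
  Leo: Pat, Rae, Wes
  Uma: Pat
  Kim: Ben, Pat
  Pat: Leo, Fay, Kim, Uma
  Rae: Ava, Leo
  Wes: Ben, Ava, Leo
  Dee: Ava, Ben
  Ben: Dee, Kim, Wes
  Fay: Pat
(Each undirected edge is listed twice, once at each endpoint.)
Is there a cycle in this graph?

The graph has 10 vertices, 12 edges, and 1 connected component.
One cycle is Wes-Leo-Pat-Kim-Ben-Wes.

Yes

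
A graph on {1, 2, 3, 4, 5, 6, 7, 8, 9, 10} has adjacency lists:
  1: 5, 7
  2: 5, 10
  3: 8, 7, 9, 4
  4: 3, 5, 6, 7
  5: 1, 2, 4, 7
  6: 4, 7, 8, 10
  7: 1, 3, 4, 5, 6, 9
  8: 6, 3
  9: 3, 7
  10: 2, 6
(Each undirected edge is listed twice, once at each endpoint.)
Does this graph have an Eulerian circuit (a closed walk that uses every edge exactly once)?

Degrees: 1:2, 2:2, 3:4, 4:4, 5:4, 6:4, 7:6, 8:2, 9:2, 10:2
All degrees are even and the non-isolated vertices are connected — an Eulerian circuit exists.

Yes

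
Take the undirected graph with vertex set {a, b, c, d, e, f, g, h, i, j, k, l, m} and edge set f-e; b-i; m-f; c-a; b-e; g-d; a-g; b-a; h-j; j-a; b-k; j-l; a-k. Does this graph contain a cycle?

Yes

The graph has 13 vertices, 13 edges, and 1 connected component.
Since 13 > 13 - 1, a cycle must exist; for instance a-k-b-a.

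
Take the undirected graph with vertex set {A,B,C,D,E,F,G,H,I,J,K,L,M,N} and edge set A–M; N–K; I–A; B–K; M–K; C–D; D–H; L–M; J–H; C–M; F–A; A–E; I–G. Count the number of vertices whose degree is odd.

Degrees: A:4, B:1, C:2, D:2, E:1, F:1, G:1, H:2, I:2, J:1, K:3, L:1, M:4, N:1
Odd-degree vertices: B, E, F, G, J, K, L, N.

8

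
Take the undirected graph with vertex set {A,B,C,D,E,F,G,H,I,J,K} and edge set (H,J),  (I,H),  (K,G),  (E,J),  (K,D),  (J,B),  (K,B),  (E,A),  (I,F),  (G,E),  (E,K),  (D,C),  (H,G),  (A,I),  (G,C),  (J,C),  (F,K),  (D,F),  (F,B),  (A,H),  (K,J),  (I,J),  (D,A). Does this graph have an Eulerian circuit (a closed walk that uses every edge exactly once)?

Degrees: A:4, B:3, C:3, D:4, E:4, F:4, G:4, H:4, I:4, J:6, K:6
Vertices with odd degree: B, C. An Eulerian circuit requires all degrees even.

No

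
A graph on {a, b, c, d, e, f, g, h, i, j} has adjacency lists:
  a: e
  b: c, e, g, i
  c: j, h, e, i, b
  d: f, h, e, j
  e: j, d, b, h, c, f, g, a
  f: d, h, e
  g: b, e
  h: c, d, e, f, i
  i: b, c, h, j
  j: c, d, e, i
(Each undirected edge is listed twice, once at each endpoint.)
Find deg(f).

3

Neighbors of f: d, e, h.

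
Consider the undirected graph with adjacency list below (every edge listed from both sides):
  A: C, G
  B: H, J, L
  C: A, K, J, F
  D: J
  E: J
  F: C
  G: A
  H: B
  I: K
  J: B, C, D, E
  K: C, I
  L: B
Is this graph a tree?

The graph has 12 vertices and 11 edges.
Connected and |E| = |V| - 1, which characterizes a tree.

Yes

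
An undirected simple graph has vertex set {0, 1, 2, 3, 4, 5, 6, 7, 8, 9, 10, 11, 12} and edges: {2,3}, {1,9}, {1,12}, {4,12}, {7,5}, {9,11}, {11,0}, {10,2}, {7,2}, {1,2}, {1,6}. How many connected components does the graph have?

2

Component: {8}
Component: {0, 1, 2, 3, 4, 5, 6, 7, 9, 10, 11, 12}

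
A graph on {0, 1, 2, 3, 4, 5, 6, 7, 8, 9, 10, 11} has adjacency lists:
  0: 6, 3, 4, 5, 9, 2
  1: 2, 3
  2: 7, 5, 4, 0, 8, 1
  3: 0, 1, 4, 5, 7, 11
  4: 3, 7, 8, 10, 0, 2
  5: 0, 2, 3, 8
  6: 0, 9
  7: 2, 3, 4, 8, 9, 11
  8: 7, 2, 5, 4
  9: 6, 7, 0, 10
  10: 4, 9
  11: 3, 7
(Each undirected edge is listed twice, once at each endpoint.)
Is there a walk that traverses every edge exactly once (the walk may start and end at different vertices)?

Degrees: 0:6, 1:2, 2:6, 3:6, 4:6, 5:4, 6:2, 7:6, 8:4, 9:4, 10:2, 11:2
Odd-degree vertices: none (0 total).
The non-isolated vertices are connected and exactly 0 have odd degree, so an Eulerian trail exists.

Yes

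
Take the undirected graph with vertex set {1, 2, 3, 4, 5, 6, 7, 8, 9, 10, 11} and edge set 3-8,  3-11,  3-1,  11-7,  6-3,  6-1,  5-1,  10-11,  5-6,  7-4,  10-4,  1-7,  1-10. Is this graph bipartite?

No

3-6-1-3 is an odd cycle (length 3), and a bipartite graph can contain only even cycles.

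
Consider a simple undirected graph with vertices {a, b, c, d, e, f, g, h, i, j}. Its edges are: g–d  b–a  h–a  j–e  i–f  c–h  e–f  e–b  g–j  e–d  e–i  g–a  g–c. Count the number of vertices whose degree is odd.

2

Degrees: a:3, b:2, c:2, d:2, e:5, f:2, g:4, h:2, i:2, j:2
Odd-degree vertices: a, e.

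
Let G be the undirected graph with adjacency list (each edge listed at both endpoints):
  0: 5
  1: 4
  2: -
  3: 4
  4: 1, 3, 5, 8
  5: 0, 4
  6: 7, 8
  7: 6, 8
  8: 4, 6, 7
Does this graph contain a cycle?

|V| = 9, |E| = 8, number of components = 2.
One cycle is 8-6-7-8.

Yes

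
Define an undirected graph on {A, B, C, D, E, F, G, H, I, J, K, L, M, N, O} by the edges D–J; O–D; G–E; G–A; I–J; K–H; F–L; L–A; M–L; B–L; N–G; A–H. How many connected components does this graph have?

3

Component: {C}
Component: {D, I, J, O}
Component: {A, B, E, F, G, H, K, L, M, N}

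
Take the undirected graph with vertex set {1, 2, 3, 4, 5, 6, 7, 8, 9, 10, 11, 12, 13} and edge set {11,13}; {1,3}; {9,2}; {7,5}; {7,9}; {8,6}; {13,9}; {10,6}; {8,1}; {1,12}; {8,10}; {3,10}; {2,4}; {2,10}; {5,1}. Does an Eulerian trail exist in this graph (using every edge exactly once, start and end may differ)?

Degrees: 1:4, 2:3, 3:2, 4:1, 5:2, 6:2, 7:2, 8:3, 9:3, 10:4, 11:1, 12:1, 13:2
Odd-degree vertices: 2, 4, 8, 9, 11, 12 (6 total).
With 6 odd-degree vertices (more than two), no single trail can use every edge.

No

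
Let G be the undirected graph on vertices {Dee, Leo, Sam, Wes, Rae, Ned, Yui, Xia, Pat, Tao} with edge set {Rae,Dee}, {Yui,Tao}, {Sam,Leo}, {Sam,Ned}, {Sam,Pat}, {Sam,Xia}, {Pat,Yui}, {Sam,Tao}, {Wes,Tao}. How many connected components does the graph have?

Component: {Dee, Rae}
Component: {Leo, Sam, Wes, Ned, Yui, Xia, Pat, Tao}

2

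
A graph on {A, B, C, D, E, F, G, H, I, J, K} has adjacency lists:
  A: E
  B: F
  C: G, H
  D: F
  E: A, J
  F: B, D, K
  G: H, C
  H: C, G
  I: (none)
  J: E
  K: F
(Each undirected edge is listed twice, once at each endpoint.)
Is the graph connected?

Component: {I}
Component: {A, E, J}
Component: {C, G, H}
Component: {B, D, F, K}
There are 4 separate components, so the graph is not connected.

No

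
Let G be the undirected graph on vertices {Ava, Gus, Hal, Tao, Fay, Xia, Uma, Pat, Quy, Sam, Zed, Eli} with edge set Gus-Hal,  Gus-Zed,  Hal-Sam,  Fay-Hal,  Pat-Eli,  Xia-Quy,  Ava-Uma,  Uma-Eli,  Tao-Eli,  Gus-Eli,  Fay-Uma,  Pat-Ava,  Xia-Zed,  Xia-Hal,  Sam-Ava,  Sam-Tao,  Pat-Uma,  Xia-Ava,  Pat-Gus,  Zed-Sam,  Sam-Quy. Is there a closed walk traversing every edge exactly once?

Degrees: Ava:4, Gus:4, Hal:4, Tao:2, Fay:2, Xia:4, Uma:4, Pat:4, Quy:2, Sam:5, Zed:3, Eli:4
Vertices with odd degree: Sam, Zed. An Eulerian circuit requires all degrees even.

No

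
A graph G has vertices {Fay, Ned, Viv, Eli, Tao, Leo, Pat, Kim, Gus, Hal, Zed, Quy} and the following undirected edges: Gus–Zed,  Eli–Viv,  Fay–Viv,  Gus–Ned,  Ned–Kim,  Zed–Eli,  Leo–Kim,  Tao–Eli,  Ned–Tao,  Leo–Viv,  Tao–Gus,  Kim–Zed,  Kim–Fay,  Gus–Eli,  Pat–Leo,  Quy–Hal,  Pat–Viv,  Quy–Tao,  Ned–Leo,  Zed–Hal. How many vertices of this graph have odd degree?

Degrees: Fay:2, Ned:4, Viv:4, Eli:4, Tao:4, Leo:4, Pat:2, Kim:4, Gus:4, Hal:2, Zed:4, Quy:2
Odd-degree vertices: none.

0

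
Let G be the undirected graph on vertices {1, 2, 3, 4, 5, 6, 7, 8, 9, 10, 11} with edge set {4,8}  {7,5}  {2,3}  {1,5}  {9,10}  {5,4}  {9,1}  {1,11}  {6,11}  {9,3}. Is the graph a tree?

|V| = 11, |E| = 10.
It is connected with exactly 10 edges, hence acyclic — it is a tree.

Yes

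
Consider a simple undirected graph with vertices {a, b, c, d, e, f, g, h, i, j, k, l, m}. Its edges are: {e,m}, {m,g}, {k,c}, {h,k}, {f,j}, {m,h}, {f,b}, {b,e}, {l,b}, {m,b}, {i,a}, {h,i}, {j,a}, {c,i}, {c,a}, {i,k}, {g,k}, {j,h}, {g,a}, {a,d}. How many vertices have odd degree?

6

Degrees: a:5, b:4, c:3, d:1, e:2, f:2, g:3, h:4, i:4, j:3, k:4, l:1, m:4
Odd-degree vertices: a, c, d, g, j, l.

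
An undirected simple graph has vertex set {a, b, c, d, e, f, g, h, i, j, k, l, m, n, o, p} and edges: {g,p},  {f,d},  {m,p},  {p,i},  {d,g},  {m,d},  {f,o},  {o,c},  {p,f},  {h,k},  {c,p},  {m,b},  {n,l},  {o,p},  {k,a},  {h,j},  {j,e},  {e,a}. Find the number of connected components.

Component: {l, n}
Component: {a, e, h, j, k}
Component: {b, c, d, f, g, i, m, o, p}

3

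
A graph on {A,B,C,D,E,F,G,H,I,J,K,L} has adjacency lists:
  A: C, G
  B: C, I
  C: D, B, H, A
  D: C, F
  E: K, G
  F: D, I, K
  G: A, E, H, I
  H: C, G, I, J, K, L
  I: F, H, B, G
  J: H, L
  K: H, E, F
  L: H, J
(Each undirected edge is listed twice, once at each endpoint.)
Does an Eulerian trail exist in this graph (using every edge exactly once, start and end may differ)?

Yes

Degrees: A:2, B:2, C:4, D:2, E:2, F:3, G:4, H:6, I:4, J:2, K:3, L:2
Odd-degree vertices: F, K (2 total).
The non-isolated vertices are connected and exactly 2 have odd degree, so an Eulerian trail exists (from F to K).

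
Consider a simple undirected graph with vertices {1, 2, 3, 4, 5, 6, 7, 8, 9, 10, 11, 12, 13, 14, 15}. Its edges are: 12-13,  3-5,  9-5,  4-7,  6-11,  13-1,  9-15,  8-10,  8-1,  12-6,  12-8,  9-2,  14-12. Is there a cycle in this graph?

|V| = 15, |E| = 13, number of components = 3.
Since 13 > 15 - 3, a cycle must exist; for instance 1-13-12-8-1.

Yes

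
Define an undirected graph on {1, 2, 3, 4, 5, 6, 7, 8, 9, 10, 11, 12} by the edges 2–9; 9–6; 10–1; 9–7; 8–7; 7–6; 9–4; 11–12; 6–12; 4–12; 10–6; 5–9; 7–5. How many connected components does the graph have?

Component: {3}
Component: {1, 2, 4, 5, 6, 7, 8, 9, 10, 11, 12}

2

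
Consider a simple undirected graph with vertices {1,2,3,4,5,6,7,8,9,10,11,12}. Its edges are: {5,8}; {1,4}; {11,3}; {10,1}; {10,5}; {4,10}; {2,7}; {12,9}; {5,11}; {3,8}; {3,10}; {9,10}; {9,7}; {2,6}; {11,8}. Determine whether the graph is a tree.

|V| = 12, |E| = 15.
A tree on 12 vertices has exactly 11 edges; this graph has 15, so it contains a cycle and is not a tree.

No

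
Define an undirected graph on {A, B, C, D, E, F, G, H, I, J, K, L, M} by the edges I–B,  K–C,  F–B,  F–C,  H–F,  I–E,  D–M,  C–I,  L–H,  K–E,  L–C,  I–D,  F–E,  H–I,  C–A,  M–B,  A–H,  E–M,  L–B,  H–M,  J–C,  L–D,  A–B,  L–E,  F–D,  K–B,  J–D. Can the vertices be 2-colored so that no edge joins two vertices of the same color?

Yes

Color {B, C, D, E, G, H} black and {A, F, I, J, K, L, M} white. No edge joins two same-colored vertices, so the graph is bipartite.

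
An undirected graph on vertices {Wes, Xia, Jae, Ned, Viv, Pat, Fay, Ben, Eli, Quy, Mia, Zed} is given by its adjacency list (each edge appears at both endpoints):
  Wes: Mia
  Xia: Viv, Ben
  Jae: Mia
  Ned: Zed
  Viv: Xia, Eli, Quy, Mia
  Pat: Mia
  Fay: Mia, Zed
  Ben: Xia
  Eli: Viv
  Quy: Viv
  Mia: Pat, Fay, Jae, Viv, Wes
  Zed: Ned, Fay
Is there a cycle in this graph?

The graph has 12 vertices, 11 edges, and 1 connected component.
A forest on 12 vertices with 1 component has exactly 11 edges, which matches — so no cycle.

No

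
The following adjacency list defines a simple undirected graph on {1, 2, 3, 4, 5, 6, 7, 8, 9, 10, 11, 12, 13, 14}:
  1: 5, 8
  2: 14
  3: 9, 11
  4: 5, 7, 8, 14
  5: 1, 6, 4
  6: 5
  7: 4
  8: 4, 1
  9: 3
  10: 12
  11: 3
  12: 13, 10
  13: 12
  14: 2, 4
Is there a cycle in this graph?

Yes

|V| = 14, |E| = 12, number of components = 3.
Since 12 > 14 - 3, a cycle must exist; for instance 1-5-4-8-1.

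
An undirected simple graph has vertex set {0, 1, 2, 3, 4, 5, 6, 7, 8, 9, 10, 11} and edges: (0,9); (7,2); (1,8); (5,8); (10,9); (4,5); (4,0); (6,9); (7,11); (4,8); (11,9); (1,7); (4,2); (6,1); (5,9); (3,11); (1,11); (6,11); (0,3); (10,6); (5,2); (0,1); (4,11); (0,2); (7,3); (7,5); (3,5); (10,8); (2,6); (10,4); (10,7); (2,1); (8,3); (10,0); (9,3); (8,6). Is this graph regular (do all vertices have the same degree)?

Yes

Degrees: 0:6, 1:6, 2:6, 3:6, 4:6, 5:6, 6:6, 7:6, 8:6, 9:6, 10:6, 11:6
All degrees equal 6; the graph is regular.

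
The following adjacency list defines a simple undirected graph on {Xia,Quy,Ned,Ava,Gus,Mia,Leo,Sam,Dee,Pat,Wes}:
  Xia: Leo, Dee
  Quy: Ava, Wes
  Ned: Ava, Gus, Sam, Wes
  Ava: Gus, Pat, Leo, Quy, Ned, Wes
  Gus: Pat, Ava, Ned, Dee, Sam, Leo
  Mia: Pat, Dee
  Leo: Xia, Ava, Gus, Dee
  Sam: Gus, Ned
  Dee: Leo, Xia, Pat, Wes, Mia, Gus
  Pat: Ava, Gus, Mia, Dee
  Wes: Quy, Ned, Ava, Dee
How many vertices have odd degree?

0

Degrees: Xia:2, Quy:2, Ned:4, Ava:6, Gus:6, Mia:2, Leo:4, Sam:2, Dee:6, Pat:4, Wes:4
Odd-degree vertices: none.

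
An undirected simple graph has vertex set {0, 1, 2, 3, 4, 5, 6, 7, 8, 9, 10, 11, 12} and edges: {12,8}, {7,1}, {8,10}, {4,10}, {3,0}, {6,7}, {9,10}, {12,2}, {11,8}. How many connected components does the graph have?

Component: {5}
Component: {0, 3}
Component: {1, 6, 7}
Component: {2, 4, 8, 9, 10, 11, 12}

4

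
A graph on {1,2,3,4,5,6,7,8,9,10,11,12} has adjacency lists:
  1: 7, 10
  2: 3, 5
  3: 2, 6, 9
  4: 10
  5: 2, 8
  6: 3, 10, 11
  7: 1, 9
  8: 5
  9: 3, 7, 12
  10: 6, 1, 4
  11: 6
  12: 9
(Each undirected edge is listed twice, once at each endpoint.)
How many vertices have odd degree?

8

Degrees: 1:2, 2:2, 3:3, 4:1, 5:2, 6:3, 7:2, 8:1, 9:3, 10:3, 11:1, 12:1
Odd-degree vertices: 3, 4, 6, 8, 9, 10, 11, 12.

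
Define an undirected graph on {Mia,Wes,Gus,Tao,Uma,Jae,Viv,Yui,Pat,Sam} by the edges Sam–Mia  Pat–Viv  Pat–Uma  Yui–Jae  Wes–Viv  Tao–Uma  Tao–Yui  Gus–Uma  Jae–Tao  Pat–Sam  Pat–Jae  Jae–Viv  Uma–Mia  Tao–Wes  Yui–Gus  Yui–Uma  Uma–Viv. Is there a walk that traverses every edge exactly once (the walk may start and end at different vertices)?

Yes

Degrees: Mia:2, Wes:2, Gus:2, Tao:4, Uma:6, Jae:4, Viv:4, Yui:4, Pat:4, Sam:2
Odd-degree vertices: none (0 total).
With 0 odd-degree vertices and all edges in one connected piece, an Eulerian trail exists.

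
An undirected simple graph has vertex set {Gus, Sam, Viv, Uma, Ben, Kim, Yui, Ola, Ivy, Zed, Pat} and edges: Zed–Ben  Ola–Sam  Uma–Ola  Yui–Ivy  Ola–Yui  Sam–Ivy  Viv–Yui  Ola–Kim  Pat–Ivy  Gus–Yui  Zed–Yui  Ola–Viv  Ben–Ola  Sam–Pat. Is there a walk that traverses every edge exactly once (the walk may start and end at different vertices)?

No

Degrees: Gus:1, Sam:3, Viv:2, Uma:1, Ben:2, Kim:1, Yui:5, Ola:6, Ivy:3, Zed:2, Pat:2
Odd-degree vertices: Gus, Sam, Uma, Kim, Yui, Ivy (6 total).
With 6 odd-degree vertices (more than two), no single trail can use every edge.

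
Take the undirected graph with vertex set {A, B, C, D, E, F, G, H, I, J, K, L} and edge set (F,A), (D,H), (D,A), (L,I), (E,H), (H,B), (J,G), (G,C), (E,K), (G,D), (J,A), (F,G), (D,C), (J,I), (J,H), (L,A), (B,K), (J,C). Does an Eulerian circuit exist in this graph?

Degrees: A:4, B:2, C:3, D:4, E:2, F:2, G:4, H:4, I:2, J:5, K:2, L:2
C, J have odd degree; an Eulerian circuit needs every degree to be even, so none exists.

No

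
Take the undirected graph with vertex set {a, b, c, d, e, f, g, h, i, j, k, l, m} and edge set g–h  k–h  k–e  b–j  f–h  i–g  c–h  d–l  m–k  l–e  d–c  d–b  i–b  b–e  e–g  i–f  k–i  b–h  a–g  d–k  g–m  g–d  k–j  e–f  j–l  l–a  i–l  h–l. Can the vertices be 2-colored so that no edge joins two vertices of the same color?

Yes

A valid 2-coloring puts {b, c, f, g, k, l} on one side and {a, d, e, h, i, j, m} on the other; every edge crosses between the two sides.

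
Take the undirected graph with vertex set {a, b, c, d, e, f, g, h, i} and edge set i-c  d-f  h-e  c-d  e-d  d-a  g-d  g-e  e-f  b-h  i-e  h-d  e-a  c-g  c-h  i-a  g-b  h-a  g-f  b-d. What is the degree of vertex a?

4

Neighbors of a: d, e, h, i.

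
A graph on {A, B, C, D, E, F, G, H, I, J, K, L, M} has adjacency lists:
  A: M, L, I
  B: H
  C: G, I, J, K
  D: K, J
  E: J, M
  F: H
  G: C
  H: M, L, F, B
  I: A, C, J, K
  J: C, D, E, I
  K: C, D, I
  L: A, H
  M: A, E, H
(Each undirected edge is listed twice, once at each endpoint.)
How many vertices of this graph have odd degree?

Degrees: A:3, B:1, C:4, D:2, E:2, F:1, G:1, H:4, I:4, J:4, K:3, L:2, M:3
Odd-degree vertices: A, B, F, G, K, M.

6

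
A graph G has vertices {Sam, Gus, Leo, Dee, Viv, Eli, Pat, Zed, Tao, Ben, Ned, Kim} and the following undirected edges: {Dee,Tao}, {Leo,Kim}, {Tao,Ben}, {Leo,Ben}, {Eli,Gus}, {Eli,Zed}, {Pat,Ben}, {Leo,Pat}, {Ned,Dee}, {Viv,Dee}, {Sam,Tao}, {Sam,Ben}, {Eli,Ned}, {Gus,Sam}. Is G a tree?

|V| = 12, |E| = 14.
Connected but with 14 > 11 edges, so it has a cycle and is not a tree.

No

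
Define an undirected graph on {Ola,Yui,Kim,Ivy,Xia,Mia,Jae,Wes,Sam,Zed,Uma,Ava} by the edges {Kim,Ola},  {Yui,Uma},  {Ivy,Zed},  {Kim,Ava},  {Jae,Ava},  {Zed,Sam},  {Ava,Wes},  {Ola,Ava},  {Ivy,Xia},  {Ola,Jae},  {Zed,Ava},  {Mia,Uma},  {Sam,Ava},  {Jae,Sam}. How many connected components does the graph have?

Component: {Yui, Mia, Uma}
Component: {Ola, Kim, Ivy, Xia, Jae, Wes, Sam, Zed, Ava}

2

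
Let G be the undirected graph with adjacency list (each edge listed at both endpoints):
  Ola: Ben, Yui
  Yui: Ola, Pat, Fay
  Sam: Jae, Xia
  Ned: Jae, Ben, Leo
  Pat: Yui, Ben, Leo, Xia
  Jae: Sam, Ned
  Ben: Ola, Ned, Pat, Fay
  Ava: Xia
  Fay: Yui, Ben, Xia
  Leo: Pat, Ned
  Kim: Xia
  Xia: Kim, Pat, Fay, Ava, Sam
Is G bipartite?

A valid 2-coloring puts {Yui, Jae, Ben, Leo, Xia} on one side and {Ola, Sam, Ned, Pat, Ava, Fay, Kim} on the other; every edge crosses between the two sides.

Yes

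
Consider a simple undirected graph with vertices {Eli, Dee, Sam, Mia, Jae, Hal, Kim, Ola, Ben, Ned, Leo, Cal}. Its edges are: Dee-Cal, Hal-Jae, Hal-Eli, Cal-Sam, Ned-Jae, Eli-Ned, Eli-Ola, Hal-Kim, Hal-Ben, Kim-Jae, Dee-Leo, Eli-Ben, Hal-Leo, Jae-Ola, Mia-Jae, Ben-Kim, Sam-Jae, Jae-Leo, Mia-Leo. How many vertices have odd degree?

4

Degrees: Eli:4, Dee:2, Sam:2, Mia:2, Jae:7, Hal:5, Kim:3, Ola:2, Ben:3, Ned:2, Leo:4, Cal:2
Odd-degree vertices: Jae, Hal, Kim, Ben.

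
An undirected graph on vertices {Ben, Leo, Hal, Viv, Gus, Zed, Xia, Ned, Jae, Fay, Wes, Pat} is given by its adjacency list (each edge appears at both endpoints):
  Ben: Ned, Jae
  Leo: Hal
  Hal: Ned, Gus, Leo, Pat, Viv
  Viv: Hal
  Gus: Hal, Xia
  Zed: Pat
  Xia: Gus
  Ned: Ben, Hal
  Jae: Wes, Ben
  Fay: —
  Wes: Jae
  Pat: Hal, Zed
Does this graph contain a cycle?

No

|V| = 12, |E| = 10, number of components = 2.
A forest on 12 vertices with 2 components has exactly 10 edges, which matches — so no cycle.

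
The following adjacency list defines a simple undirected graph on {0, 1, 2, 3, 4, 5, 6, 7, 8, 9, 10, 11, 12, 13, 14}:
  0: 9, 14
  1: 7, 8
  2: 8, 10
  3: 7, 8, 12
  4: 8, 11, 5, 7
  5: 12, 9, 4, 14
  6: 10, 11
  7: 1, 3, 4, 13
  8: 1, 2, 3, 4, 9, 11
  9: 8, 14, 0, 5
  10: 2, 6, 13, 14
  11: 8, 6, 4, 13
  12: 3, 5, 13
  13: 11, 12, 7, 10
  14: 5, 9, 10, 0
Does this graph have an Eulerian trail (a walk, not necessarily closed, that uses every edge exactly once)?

Yes

Degrees: 0:2, 1:2, 2:2, 3:3, 4:4, 5:4, 6:2, 7:4, 8:6, 9:4, 10:4, 11:4, 12:3, 13:4, 14:4
Odd-degree vertices: 3, 12 (2 total).
With 2 odd-degree vertices and all edges in one connected piece, an Eulerian trail exists (from 3 to 12).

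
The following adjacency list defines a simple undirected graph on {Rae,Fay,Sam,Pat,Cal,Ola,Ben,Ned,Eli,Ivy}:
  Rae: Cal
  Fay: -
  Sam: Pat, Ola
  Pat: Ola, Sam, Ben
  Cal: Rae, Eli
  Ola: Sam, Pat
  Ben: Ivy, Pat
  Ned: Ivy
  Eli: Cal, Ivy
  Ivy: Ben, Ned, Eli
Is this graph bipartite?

The cycle Ola-Sam-Pat-Ola has length 3, which is odd, so the graph is not bipartite.

No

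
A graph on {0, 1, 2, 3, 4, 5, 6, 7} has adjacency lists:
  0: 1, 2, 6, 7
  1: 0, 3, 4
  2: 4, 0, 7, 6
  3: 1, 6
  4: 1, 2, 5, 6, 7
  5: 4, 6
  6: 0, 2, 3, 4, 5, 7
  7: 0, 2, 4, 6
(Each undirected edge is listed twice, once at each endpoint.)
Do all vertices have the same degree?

Degrees: 0:4, 1:3, 2:4, 3:2, 4:5, 5:2, 6:6, 7:4
Degrees are not all equal (e.g. deg(3)=2 but deg(6)=6); not regular.

No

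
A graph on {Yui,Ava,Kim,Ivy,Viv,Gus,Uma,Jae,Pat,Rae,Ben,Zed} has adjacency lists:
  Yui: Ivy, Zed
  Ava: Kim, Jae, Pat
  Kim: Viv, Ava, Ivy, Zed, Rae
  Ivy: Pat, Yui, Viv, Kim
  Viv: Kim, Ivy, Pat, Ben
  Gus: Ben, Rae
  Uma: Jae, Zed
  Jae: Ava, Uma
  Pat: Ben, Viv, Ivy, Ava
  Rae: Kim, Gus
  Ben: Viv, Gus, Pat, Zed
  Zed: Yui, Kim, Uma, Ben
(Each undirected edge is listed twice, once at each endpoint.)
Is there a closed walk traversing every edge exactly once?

Degrees: Yui:2, Ava:3, Kim:5, Ivy:4, Viv:4, Gus:2, Uma:2, Jae:2, Pat:4, Rae:2, Ben:4, Zed:4
Ava, Kim have odd degree; an Eulerian circuit needs every degree to be even, so none exists.

No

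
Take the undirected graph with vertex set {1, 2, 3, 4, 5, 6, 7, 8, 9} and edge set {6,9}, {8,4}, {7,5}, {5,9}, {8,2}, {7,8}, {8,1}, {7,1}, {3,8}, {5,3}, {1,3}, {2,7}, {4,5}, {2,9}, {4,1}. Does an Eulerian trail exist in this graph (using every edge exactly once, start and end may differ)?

Degrees: 1:4, 2:3, 3:3, 4:3, 5:4, 6:1, 7:4, 8:5, 9:3
Odd-degree vertices: 2, 3, 4, 6, 8, 9 (6 total).
An Eulerian trail requires 0 or 2 odd-degree vertices; here there are 6.

No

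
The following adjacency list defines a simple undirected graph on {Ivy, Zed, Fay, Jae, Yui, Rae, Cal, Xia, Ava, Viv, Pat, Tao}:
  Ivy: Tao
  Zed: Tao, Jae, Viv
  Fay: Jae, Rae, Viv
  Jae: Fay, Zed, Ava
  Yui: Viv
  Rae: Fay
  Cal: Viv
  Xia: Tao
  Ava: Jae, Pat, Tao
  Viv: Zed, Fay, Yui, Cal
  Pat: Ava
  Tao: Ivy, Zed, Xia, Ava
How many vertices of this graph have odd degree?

Degrees: Ivy:1, Zed:3, Fay:3, Jae:3, Yui:1, Rae:1, Cal:1, Xia:1, Ava:3, Viv:4, Pat:1, Tao:4
Odd-degree vertices: Ivy, Zed, Fay, Jae, Yui, Rae, Cal, Xia, Ava, Pat.

10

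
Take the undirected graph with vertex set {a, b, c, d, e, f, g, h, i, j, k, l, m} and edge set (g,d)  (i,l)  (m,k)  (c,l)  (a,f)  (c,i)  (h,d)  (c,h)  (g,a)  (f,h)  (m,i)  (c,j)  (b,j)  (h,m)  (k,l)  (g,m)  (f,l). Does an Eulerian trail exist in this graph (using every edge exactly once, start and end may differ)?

Degrees: a:2, b:1, c:4, d:2, e:0, f:3, g:3, h:4, i:3, j:2, k:2, l:4, m:4
Odd-degree vertices: b, f, g, i (4 total).
An Eulerian trail requires 0 or 2 odd-degree vertices; here there are 4.

No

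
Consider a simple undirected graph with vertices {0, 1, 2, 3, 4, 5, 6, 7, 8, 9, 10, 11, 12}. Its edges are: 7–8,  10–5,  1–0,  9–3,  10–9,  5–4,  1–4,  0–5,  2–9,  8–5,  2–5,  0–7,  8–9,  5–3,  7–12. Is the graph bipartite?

Color {1, 5, 6, 7, 9, 11} black and {0, 2, 3, 4, 8, 10, 12} white. No edge joins two same-colored vertices, so the graph is bipartite.

Yes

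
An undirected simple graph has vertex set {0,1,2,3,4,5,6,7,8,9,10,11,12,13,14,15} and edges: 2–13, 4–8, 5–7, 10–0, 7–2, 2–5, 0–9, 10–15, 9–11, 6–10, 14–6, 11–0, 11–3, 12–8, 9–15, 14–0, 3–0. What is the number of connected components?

Component: {1}
Component: {4, 8, 12}
Component: {2, 5, 7, 13}
Component: {0, 3, 6, 9, 10, 11, 14, 15}

4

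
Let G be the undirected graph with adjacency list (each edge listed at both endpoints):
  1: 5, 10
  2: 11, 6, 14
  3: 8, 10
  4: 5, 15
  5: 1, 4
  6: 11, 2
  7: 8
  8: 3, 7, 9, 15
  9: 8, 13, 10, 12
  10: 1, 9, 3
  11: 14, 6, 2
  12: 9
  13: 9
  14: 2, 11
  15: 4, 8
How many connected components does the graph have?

Component: {2, 6, 11, 14}
Component: {1, 3, 4, 5, 7, 8, 9, 10, 12, 13, 15}

2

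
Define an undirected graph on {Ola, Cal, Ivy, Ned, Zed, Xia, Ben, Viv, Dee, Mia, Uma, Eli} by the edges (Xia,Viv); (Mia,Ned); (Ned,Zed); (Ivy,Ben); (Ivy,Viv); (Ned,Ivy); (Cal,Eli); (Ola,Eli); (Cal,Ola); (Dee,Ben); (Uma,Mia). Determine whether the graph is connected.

No

Component: {Ola, Cal, Eli}
Component: {Ivy, Ned, Zed, Xia, Ben, Viv, Dee, Mia, Uma}
There are 2 separate components, so the graph is not connected.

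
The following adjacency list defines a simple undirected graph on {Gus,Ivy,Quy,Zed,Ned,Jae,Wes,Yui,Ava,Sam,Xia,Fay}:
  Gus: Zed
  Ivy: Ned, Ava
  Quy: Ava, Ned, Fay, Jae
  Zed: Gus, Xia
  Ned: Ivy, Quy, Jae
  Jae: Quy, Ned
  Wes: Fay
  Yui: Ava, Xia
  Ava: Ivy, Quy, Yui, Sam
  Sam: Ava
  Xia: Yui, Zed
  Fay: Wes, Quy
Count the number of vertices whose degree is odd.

Degrees: Gus:1, Ivy:2, Quy:4, Zed:2, Ned:3, Jae:2, Wes:1, Yui:2, Ava:4, Sam:1, Xia:2, Fay:2
Odd-degree vertices: Gus, Ned, Wes, Sam.

4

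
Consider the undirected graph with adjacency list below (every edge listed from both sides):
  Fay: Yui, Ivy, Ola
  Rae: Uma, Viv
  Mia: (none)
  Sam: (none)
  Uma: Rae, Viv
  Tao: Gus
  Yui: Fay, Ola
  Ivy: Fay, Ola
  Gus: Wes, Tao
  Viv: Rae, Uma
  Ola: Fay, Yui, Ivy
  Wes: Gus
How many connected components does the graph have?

5

Component: {Mia}
Component: {Sam}
Component: {Rae, Uma, Viv}
Component: {Tao, Gus, Wes}
Component: {Fay, Yui, Ivy, Ola}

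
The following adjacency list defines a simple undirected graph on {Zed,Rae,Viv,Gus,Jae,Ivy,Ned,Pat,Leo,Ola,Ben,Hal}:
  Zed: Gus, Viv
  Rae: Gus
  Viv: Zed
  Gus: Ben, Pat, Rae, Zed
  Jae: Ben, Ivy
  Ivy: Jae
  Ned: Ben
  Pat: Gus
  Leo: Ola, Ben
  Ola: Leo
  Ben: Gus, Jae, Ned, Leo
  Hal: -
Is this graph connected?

Component: {Hal}
Component: {Zed, Rae, Viv, Gus, Jae, Ivy, Ned, Pat, Leo, Ola, Ben}
No edge joins these 2 groups, so the graph is disconnected.

No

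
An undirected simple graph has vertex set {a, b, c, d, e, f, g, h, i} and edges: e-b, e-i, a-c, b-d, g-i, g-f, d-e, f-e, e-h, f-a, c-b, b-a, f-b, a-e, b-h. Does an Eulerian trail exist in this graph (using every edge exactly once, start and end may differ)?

Yes

Degrees: a:4, b:6, c:2, d:2, e:6, f:4, g:2, h:2, i:2
Odd-degree vertices: none (0 total).
With 0 odd-degree vertices and all edges in one connected piece, an Eulerian trail exists.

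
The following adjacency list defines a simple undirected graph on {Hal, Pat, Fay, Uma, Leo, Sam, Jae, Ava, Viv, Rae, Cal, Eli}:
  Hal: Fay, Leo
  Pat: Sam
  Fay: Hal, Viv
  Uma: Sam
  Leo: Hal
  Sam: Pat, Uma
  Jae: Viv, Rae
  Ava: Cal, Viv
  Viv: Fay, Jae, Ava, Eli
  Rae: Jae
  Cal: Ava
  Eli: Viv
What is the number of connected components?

2

Component: {Pat, Uma, Sam}
Component: {Hal, Fay, Leo, Jae, Ava, Viv, Rae, Cal, Eli}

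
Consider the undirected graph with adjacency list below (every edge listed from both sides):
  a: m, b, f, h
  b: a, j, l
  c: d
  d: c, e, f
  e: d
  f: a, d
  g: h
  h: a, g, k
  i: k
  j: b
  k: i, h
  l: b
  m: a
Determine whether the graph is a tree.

Yes

The graph has 13 vertices and 12 edges.
Connected and |E| = |V| - 1, which characterizes a tree.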